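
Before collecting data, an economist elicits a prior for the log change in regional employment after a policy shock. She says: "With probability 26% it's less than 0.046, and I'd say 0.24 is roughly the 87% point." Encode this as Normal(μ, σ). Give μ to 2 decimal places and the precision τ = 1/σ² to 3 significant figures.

μ = 0.12, τ = 83.2

The p-quantile of Normal(μ,σ) is μ + z_p·σ, with z_{0.26} = -0.6433 and z_{0.87} = 1.126.
Eliminate σ: μ = (z₂·x₁ − z₁·x₂)/(z₂ − z₁) = (1.126·0.046 − (-0.6433)·0.24)/1.77 = 0.12.
Then σ = (x₂ − x₁)/(z₂ − z₁) = (0.24 − 0.046)/1.77 = 0.11.
Precision τ = 1/σ² = 1/0.1096² = 83.2.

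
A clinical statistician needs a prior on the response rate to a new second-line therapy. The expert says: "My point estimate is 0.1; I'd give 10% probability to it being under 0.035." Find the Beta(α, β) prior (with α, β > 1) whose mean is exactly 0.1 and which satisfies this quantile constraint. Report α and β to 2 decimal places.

α ≈ 2.60, β ≈ 23.36

With mean 0.1 fixed, write α = 0.1s, β = 0.9s where s = α+β.
Need P(θ < 0.035) = 0.1 under Beta(0.1s, 0.9s). Normal approximation: (q−m)/√(m(1−m)/s) ≈ z_{0.1} = -1.28, so s ≈ 0.1·0.9·(-1.28)²/(0.035−0.1)² = 35.0.
At s = 35.0: P(θ<0.035) ≈ 0.061. Adjusting to match 0.1 gives s ≈ 25.95.
So α = 0.1·25.95 ≈ 2.60, β = 0.9·25.95 ≈ 23.36.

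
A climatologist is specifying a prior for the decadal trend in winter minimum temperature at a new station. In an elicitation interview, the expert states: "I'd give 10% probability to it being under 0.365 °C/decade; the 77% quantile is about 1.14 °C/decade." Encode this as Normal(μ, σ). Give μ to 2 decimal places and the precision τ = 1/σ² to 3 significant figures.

The p-quantile of Normal(μ,σ) is μ + z_p·σ, with z_{0.1} = -1.282 and z_{0.77} = 0.7388.
Eliminate σ: μ = (z₂·x₁ − z₁·x₂)/(z₂ − z₁) = (0.7388·0.365 − (-1.282)·1.14)/2.02 = 0.86.
Then σ = (x₂ − x₁)/(z₂ − z₁) = (1.14 − 0.365)/2.02 = 0.38.
Precision τ = 1/σ² = 1/0.3836² = 6.8.

μ = 0.86, τ = 6.8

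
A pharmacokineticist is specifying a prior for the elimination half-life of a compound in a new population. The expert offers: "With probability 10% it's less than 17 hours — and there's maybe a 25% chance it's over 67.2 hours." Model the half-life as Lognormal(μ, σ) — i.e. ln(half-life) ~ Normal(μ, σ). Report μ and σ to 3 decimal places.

μ ≈ 3.734, σ ≈ 0.703

If T ~ Lognormal(μ,σ) then ln T ~ Normal(μ,σ), so the p-quantile of ln T is μ + z_p·σ.
ln(17) = 2.833 and ln(67.2) = 4.208; z_{0.1} = -1.282, z_{0.75} = 0.6745.
σ = (4.208 − 2.833)/(0.6745 − (-1.282)) = 0.703.
μ = 2.833 − (-1.282)·0.703 = 3.734.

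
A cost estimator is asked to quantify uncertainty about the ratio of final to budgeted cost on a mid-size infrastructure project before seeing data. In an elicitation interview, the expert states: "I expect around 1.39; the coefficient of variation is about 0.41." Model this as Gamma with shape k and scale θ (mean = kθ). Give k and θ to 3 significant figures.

For Gamma(k, scale θ): mean = kθ, variance = kθ², so CV = 1/√k.
CV = 0.41, hence k = 1/CV² = 5.95.
Then θ = mean/k = 1.39/5.95 = 0.234.

k ≈ 5.95, θ ≈ 0.234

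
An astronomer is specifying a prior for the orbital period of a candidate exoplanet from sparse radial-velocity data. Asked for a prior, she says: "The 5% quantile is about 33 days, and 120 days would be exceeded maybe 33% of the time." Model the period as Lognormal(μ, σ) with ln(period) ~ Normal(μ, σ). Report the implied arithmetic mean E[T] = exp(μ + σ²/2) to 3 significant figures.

E[T] ≈ 111 days

If T ~ Lognormal(μ,σ) then ln T ~ Normal(μ,σ), so the p-quantile of ln T is μ + z_p·σ.
ln(33) = 3.497 and ln(120) = 4.787; z_{0.05} = -1.645, z_{0.67} = 0.4399.
σ = (4.787 − 3.497)/(0.4399 − (-1.645)) = 0.619.
μ = 3.497 − (-1.645)·0.619 = 4.515.
E[T] = exp(μ + σ²/2) = exp(4.515 + 0.1917) = 111 days.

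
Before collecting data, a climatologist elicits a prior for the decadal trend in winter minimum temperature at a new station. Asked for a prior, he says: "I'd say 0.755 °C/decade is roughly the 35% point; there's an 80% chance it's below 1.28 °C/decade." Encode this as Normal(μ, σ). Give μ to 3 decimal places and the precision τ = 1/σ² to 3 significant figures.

μ = 0.920, τ = 5.46

The p-quantile of Normal(μ,σ) is μ + z_p·σ, with z_{0.35} = -0.3853 and z_{0.8} = 0.8416.
Eliminate σ: μ = (z₂·x₁ − z₁·x₂)/(z₂ − z₁) = (0.8416·0.755 − (-0.3853)·1.28)/1.227 = 0.920.
Then σ = (x₂ − x₁)/(z₂ − z₁) = (1.28 − 0.755)/1.227 = 0.428.
Precision τ = 1/σ² = 1/0.4279² = 5.46.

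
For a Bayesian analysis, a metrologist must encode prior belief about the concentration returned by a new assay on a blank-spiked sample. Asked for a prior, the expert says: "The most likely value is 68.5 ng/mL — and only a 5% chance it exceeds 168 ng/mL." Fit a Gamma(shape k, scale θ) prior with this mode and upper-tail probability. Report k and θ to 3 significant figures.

k ≈ 4.38, θ ≈ 20.3

Gamma(k,θ) with k>1 has mode (k−1)θ, so θ = 68.5/(k−1).
Need P(X < 168) = 0.95 with θ tied to k this way. Start at k = 2, θ = 68.5: P(X<168) ≈ 0.703.
Too low — raise k to concentrate. Iterating converges to k ≈ 4.38.
Then θ = 68.5/(4.38−1) ≈ 20.3.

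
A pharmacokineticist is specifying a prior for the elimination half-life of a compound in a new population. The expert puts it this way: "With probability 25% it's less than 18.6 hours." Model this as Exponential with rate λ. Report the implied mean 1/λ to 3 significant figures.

mean ≈ 64.7 hours

P(T < 18.6) = 1 − e^(−λ·18.6) = 0.25, so λ = −ln(1−0.25)/18.6 = −ln(0.75)/18.6 = 0.0155.
Mean = 1/λ = 64.7 hours.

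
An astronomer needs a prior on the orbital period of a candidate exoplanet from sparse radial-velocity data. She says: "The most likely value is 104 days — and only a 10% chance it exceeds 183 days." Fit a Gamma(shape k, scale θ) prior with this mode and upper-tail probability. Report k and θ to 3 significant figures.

k ≈ 6.95, θ ≈ 17.5

Gamma(k,θ) with k>1 has mode (k−1)θ, so θ = 104/(k−1).
Need P(X < 183) = 0.9 with θ tied to k this way. Start at k = 2, θ = 104: P(X<183) ≈ 0.525.
Too low — raise k to concentrate. Iterating converges to k ≈ 6.95.
Then θ = 104/(6.95−1) ≈ 17.5.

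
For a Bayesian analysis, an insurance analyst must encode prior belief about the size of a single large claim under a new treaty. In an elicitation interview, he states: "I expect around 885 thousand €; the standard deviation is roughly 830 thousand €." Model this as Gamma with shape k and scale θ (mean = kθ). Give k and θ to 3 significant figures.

k ≈ 1.14, θ ≈ 778

For Gamma(k, scale θ): mean = kθ, variance = kθ², so CV = 1/√k.
CV = SD/mean = 830/885 = 0.9379, hence k = 1/CV² = 1.14.
Then θ = mean/k = 885/1.14 = 778.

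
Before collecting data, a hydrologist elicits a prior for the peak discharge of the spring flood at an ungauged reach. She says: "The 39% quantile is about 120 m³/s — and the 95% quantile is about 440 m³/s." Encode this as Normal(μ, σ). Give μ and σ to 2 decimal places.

The p-quantile of Normal(μ,σ) is μ + z_p·σ, with z_{0.39} = -0.2793 and z_{0.95} = 1.645.
Eliminate σ: μ = (z₂·x₁ − z₁·x₂)/(z₂ − z₁) = (1.645·120 − (-0.2793)·440)/1.924 = 166.45.
Then σ = (x₂ − x₁)/(z₂ − z₁) = (440 − 120)/1.924 = 166.31.

μ = 166.45, σ = 166.31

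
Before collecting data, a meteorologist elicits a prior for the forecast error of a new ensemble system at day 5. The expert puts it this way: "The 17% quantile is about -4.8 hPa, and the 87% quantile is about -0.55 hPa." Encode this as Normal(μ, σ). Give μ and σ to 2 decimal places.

The p-quantile of Normal(μ,σ) is μ + z_p·σ, with z_{0.17} = -0.9542 and z_{0.87} = 1.126.
Eliminate σ: μ = (z₂·x₁ − z₁·x₂)/(z₂ − z₁) = (1.126·-4.8 − (-0.9542)·-0.55)/2.081 = -2.85.
Then σ = (x₂ − x₁)/(z₂ − z₁) = (-0.55 − -4.8)/2.081 = 2.04.

μ = -2.85, σ = 2.04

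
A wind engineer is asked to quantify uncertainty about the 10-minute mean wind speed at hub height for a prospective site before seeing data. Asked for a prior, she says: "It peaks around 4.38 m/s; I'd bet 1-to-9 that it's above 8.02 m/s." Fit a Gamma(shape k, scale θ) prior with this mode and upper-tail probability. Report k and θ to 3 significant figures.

k ≈ 6.21, θ ≈ 0.84

Gamma(k,θ) with k>1 has mode (k−1)θ, so θ = 4.38/(k−1).
Need P(X < 8.02) = 0.9 with θ tied to k this way. Start at k = 2, θ = 4.38: P(X<8.02) ≈ 0.546.
Too low — raise k to concentrate. Iterating converges to k ≈ 6.21.
Then θ = 4.38/(6.21−1) ≈ 0.84.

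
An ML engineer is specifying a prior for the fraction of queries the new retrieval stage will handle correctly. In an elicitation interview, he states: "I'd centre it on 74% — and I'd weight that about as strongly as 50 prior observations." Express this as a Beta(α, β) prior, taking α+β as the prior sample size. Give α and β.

α = 37, β = 13

Under the effective-sample-size interpretation, Beta(α, β) has prior mean α/(α+β) and prior sample size α+β.
So α+β = 50 and α/(α+β) = 0.74, giving α = 0.74·50 = 37 and β = 50 − 37 = 13.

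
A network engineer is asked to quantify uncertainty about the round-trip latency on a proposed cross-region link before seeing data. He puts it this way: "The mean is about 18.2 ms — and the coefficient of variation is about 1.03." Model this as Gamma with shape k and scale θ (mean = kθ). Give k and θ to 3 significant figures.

For Gamma(k, scale θ): mean = kθ, variance = kθ², so CV = 1/√k.
CV = 1.03, hence k = 1/CV² = 0.943.
Then θ = mean/k = 18.2/0.943 = 19.3.

k ≈ 0.943, θ ≈ 19.3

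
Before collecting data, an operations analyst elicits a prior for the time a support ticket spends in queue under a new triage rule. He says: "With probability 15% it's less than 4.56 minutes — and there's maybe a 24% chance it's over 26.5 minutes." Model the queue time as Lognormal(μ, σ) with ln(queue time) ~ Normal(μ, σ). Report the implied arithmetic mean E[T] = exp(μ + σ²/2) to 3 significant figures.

E[T] ≈ 21.6 minutes

If T ~ Lognormal(μ,σ) then ln T ~ Normal(μ,σ), so the p-quantile of ln T is μ + z_p·σ.
ln(4.56) = 1.517 and ln(26.5) = 3.277; z_{0.15} = -1.036, z_{0.76} = 0.7063.
σ = (3.277 − 1.517)/(0.7063 − (-1.036)) = 1.010.
μ = 1.517 − (-1.036)·1.010 = 2.564.
E[T] = exp(μ + σ²/2) = exp(2.564 + 0.5099) = 21.6 minutes.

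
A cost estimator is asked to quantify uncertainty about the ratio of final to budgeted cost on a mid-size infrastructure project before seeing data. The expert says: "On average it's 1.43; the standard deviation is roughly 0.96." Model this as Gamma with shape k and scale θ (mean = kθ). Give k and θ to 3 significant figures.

k ≈ 2.22, θ ≈ 0.644

For Gamma(k, scale θ): mean = kθ, variance = kθ², so CV = 1/√k.
CV = SD/mean = 0.96/1.43 = 0.6713, hence k = 1/CV² = 2.22.
Then θ = mean/k = 1.43/2.22 = 0.644.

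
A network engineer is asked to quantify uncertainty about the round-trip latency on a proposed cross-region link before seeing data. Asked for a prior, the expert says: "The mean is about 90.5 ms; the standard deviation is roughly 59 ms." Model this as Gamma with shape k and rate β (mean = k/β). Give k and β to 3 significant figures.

For Gamma(k, rate β): mean = k/β, variance = k/β², so CV = 1/√k.
CV = SD/mean = 59/90.5 = 0.6519, hence k = 1/CV² = 2.35.
Then β = k/mean = 2.35/90.5 = 0.026.

k ≈ 2.35, β ≈ 0.026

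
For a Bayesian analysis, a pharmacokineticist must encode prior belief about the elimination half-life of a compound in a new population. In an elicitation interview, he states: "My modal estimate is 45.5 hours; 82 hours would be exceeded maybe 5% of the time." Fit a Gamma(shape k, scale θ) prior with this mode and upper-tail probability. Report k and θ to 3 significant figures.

k ≈ 9.03, θ ≈ 5.66

Gamma(k,θ) with k>1 has mode (k−1)θ, so θ = 45.5/(k−1).
Need P(X < 82) = 0.95 with θ tied to k this way. Start at k = 2, θ = 45.5: P(X<82) ≈ 0.538.
Too low — raise k to concentrate. Iterating converges to k ≈ 9.03.
Then θ = 45.5/(9.03−1) ≈ 5.66.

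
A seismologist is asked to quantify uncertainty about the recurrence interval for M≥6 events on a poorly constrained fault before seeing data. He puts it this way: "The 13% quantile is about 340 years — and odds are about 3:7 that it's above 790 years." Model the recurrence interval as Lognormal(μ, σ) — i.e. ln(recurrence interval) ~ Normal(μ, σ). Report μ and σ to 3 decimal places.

If T ~ Lognormal(μ,σ) then ln T ~ Normal(μ,σ), so the p-quantile of ln T is μ + z_p·σ.
ln(340) = 5.829 and ln(790) = 6.672; z_{0.13} = -1.126, z_{0.7} = 0.5244.
σ = (6.672 − 5.829)/(0.5244 − (-1.126)) = 0.511.
μ = 5.829 − (-1.126)·0.511 = 6.404.

μ ≈ 6.404, σ ≈ 0.511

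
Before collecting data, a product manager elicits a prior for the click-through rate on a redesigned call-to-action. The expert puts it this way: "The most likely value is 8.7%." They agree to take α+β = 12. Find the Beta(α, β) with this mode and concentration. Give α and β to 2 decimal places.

α = 1.87, β = 10.13

For α,β > 1 the Beta mode is (α−1)/(α+β−2). With α+β = 12, the mode is (α−1)/10.
Set (α−1)/10 = 0.087 → α = 1 + 0.087·10 = 1.87.
β = 12 − α = 10.13.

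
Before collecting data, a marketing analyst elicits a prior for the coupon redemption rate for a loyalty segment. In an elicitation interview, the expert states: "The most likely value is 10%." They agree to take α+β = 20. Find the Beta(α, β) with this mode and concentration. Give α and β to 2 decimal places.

α = 2.80, β = 17.20

For α,β > 1 the Beta mode is (α−1)/(α+β−2). With α+β = 20, the mode is (α−1)/18.
Set (α−1)/18 = 0.1 → α = 1 + 0.1·18 = 2.80.
β = 20 − α = 17.20.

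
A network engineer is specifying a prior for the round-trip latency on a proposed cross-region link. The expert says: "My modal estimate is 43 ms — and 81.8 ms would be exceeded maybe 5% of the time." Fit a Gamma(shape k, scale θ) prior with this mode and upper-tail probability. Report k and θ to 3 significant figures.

Gamma(k,θ) with k>1 has mode (k−1)θ, so θ = 43/(k−1).
Need P(X < 81.8) = 0.95 with θ tied to k this way. Start at k = 2, θ = 43: P(X<81.8) ≈ 0.567.
Too low — raise k to concentrate. Iterating converges to k ≈ 7.72.
Then θ = 43/(7.72−1) ≈ 6.4.

k ≈ 7.72, θ ≈ 6.4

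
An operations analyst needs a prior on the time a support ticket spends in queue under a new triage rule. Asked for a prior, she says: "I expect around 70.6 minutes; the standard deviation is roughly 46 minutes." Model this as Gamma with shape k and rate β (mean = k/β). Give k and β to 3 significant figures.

For Gamma(k, rate β): mean = k/β, variance = k/β², so CV = 1/√k.
CV = SD/mean = 46/70.6 = 0.6516, hence k = 1/CV² = 2.36.
Then β = k/mean = 2.36/70.6 = 0.0334.

k ≈ 2.36, β ≈ 0.0334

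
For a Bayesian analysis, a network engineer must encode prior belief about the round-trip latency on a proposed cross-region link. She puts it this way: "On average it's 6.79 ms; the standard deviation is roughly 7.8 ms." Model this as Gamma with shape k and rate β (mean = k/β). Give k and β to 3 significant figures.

For Gamma(k, rate β): mean = k/β, variance = k/β², so CV = 1/√k.
CV = SD/mean = 7.8/6.79 = 1.149, hence k = 1/CV² = 0.758.
Then β = k/mean = 0.758/6.79 = 0.112.

k ≈ 0.758, β ≈ 0.112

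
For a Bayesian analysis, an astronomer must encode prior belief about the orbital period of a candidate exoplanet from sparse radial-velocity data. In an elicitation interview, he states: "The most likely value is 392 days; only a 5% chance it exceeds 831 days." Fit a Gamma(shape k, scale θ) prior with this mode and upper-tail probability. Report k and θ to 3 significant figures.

Gamma(k,θ) with k>1 has mode (k−1)θ, so θ = 392/(k−1).
Need P(X < 831) = 0.95 with θ tied to k this way. Start at k = 2, θ = 392: P(X<831) ≈ 0.625.
Too low — raise k to concentrate. Iterating converges to k ≈ 5.89.
Then θ = 392/(5.89−1) ≈ 80.2.

k ≈ 5.89, θ ≈ 80.2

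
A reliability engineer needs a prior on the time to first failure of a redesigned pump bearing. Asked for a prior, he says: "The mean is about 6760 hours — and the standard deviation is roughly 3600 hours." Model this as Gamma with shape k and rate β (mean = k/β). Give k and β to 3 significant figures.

For Gamma(k, rate β): mean = k/β, variance = k/β², so CV = 1/√k.
CV = SD/mean = 3600/6760 = 0.5325, hence k = 1/CV² = 3.53.
Then β = k/mean = 3.53/6760 = 0.000522.

k ≈ 3.53, β ≈ 0.000522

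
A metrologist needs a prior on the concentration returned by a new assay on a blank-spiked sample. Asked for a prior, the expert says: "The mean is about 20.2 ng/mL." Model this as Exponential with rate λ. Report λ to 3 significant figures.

λ ≈ 0.0495

Exponential mean = 1/λ, so λ = 1/20.2 = 0.0495.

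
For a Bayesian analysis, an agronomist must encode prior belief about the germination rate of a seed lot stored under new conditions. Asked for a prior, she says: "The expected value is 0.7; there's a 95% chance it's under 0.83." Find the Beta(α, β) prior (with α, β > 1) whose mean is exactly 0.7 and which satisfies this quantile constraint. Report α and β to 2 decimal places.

With mean 0.7 fixed, write α = 0.7s, β = 0.3s where s = α+β.
Need P(θ < 0.83) = 0.95 under Beta(0.7s, 0.3s). Normal approximation: (q−m)/√(m(1−m)/s) ≈ z_{0.95} = 1.64, so s ≈ 0.7·0.3·(1.64)²/(0.83−0.7)² = 33.6.
At s = 33.6: P(θ<0.83) ≈ 0.963. Adjusting to match 0.95 gives s ≈ 28.75.
So α = 0.7·28.75 ≈ 20.12, β = 0.3·28.75 ≈ 8.62.

α ≈ 20.12, β ≈ 8.62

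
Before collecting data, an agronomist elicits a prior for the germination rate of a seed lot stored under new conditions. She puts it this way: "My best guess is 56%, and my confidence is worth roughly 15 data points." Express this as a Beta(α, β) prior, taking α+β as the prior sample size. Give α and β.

α = 8.4, β = 6.6

Under the effective-sample-size interpretation, Beta(α, β) has prior mean α/(α+β) and prior sample size α+β.
So α+β = 15 and α/(α+β) = 0.56, giving α = 0.56·15 = 8.4 and β = 15 − 8.4 = 6.6.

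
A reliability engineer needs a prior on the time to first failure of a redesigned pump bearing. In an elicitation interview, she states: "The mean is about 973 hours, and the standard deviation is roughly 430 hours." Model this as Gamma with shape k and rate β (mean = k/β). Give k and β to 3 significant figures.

For Gamma(k, rate β): mean = k/β, variance = k/β², so CV = 1/√k.
CV = SD/mean = 430/973 = 0.4419, hence k = 1/CV² = 5.12.
Then β = k/mean = 5.12/973 = 0.00526.

k ≈ 5.12, β ≈ 0.00526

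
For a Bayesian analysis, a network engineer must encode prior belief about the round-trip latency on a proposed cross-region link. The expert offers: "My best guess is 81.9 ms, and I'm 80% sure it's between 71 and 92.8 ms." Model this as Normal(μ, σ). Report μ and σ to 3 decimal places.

μ = 81.900, σ = 8.505

A symmetric 80% interval runs μ ± z·σ with z = 1.282.
Half-width = 10.9, so σ = 10.9/1.282 = 8.505.
μ is the stated best guess, 81.900.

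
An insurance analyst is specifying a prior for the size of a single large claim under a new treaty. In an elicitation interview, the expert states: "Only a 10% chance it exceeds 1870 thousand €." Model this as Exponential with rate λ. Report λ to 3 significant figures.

P(T > 1870.0) = e^(−λ·1870.0) = 0.1, so λ = −ln(0.1)/1870.0 = 0.00123.

λ ≈ 0.00123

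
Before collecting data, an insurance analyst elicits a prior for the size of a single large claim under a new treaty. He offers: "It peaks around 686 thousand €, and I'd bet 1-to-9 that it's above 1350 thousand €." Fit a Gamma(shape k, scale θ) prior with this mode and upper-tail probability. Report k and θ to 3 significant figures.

k ≈ 5.18, θ ≈ 164

Gamma(k,θ) with k>1 has mode (k−1)θ, so θ = 686/(k−1).
Need P(X < 1350) = 0.9 with θ tied to k this way. Start at k = 2, θ = 686: P(X<1350) ≈ 0.585.
Too low — raise k to concentrate. Iterating converges to k ≈ 5.18.
Then θ = 686/(5.18−1) ≈ 164.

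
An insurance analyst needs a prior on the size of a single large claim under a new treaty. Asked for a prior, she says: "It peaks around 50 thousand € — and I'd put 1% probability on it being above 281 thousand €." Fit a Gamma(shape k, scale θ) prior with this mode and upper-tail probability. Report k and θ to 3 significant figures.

Gamma(k,θ) with k>1 has mode (k−1)θ, so θ = 50/(k−1).
Need P(X < 281) = 0.99 with θ tied to k this way. Start at k = 2, θ = 50: P(X<281) ≈ 0.976.
Too low — raise k to concentrate. Iterating converges to k ≈ 2.27.
Then θ = 50/(2.27−1) ≈ 39.4.

k ≈ 2.27, θ ≈ 39.4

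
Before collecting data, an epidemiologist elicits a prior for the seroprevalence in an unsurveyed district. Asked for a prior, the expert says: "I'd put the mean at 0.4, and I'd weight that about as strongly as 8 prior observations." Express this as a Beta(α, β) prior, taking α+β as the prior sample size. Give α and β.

α = 3.2, β = 4.8

Under the effective-sample-size interpretation, Beta(α, β) has prior mean α/(α+β) and prior sample size α+β.
So α+β = 8 and α/(α+β) = 0.4, giving α = 0.4·8 = 3.2 and β = 8 − 3.2 = 4.8.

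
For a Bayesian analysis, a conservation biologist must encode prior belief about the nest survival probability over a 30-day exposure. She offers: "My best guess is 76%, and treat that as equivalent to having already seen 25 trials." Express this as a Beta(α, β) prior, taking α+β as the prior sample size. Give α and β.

Under the effective-sample-size interpretation, Beta(α, β) has prior mean α/(α+β) and prior sample size α+β.
So α+β = 25 and α/(α+β) = 0.76, giving α = 0.76·25 = 19 and β = 25 − 19 = 6.

α = 19, β = 6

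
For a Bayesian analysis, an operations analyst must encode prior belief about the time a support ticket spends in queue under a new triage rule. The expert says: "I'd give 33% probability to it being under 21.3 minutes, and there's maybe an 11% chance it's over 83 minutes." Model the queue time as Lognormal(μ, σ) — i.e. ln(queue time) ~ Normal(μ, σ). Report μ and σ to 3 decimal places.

μ ≈ 3.418, σ ≈ 0.816

If T ~ Lognormal(μ,σ) then ln T ~ Normal(μ,σ), so the p-quantile of ln T is μ + z_p·σ.
ln(21.3) = 3.059 and ln(83) = 4.419; z_{0.33} = -0.4399, z_{0.89} = 1.227.
σ = (4.419 − 3.059)/(1.227 − (-0.4399)) = 0.816.
μ = 3.059 − (-0.4399)·0.816 = 3.418.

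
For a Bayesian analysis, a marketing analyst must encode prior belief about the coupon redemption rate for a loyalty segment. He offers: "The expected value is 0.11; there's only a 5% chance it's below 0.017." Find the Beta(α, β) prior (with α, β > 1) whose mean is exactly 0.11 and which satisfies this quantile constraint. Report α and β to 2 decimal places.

With mean 0.11 fixed, write α = 0.11s, β = 0.89s where s = α+β.
Need P(θ < 0.017) = 0.05 under Beta(0.11s, 0.89s). Normal approximation: (q−m)/√(m(1−m)/s) ≈ z_{0.05} = -1.64, so s ≈ 0.11·0.89·(-1.64)²/(0.017−0.11)² = 30.6.
At s = 30.6: P(θ<0.017) ≈ 0.006. Adjusting to match 0.05 gives s ≈ 15.43.
So α = 0.11·15.43 ≈ 1.70, β = 0.89·15.43 ≈ 13.73.

α ≈ 1.70, β ≈ 13.73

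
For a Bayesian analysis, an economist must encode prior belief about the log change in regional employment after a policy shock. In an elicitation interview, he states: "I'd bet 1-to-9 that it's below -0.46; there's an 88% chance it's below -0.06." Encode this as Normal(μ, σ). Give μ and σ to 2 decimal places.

μ = -0.25, σ = 0.16

For Normal(μ,σ), the p-quantile is μ + z_p·σ. Here z_{0.1} = -1.282, z_{0.88} = 1.175.
So -0.46 = μ − 1.282σ and -0.06 = μ + 1.175σ.
Subtracting: σ = (-0.06 − -0.46)/(1.175 − (-1.282)) = 0.16.
Then μ = -0.46 − (-1.282)·0.16 = -0.25.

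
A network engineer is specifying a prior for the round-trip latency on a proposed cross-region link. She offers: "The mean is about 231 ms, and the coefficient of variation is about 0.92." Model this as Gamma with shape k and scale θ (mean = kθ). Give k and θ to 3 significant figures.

For Gamma(k, scale θ): mean = kθ, variance = kθ², so CV = 1/√k.
CV = 0.92, hence k = 1/CV² = 1.18.
Then θ = mean/k = 231/1.18 = 196.

k ≈ 1.18, θ ≈ 196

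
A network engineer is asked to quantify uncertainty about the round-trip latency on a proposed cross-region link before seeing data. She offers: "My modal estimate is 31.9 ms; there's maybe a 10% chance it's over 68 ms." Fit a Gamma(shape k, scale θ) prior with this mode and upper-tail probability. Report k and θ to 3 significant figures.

Gamma(k,θ) with k>1 has mode (k−1)θ, so θ = 31.9/(k−1).
Need P(X < 68) = 0.9 with θ tied to k this way. Start at k = 2, θ = 31.9: P(X<68) ≈ 0.628.
Too low — raise k to concentrate. Iterating converges to k ≈ 4.35.
Then θ = 31.9/(4.35−1) ≈ 9.51.

k ≈ 4.35, θ ≈ 9.51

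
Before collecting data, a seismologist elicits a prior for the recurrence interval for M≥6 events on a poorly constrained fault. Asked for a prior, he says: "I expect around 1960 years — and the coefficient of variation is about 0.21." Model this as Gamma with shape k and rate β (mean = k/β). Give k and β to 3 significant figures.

For Gamma(k, rate β): mean = k/β, variance = k/β², so CV = 1/√k.
CV = 0.21, hence k = 1/CV² = 22.7.
Then β = k/mean = 22.7/1960 = 0.0116.

k ≈ 22.7, β ≈ 0.0116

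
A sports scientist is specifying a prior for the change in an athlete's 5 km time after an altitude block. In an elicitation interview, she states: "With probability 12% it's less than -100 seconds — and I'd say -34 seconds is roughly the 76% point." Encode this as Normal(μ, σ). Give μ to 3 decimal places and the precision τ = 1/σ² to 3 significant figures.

μ = -58.779, τ = 0.000812

The p-quantile of Normal(μ,σ) is μ + z_p·σ, with z_{0.12} = -1.175 and z_{0.76} = 0.7063.
Eliminate σ: μ = (z₂·x₁ − z₁·x₂)/(z₂ − z₁) = (0.7063·-100 − (-1.175)·-34)/1.881 = -58.779.
Then σ = (x₂ − x₁)/(z₂ − z₁) = (-34 − -100)/1.881 = 35.082.
Precision τ = 1/σ² = 1/35.08² = 0.000812.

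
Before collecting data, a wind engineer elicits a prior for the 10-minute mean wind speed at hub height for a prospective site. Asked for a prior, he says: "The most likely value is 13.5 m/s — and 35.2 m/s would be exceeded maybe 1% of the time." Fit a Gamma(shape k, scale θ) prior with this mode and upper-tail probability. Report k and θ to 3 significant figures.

k ≈ 6.06, θ ≈ 2.67

Gamma(k,θ) with k>1 has mode (k−1)θ, so θ = 13.5/(k−1).
Need P(X < 35.2) = 0.99 with θ tied to k this way. Start at k = 2, θ = 13.5: P(X<35.2) ≈ 0.734.
Too low — raise k to concentrate. Iterating converges to k ≈ 6.06.
Then θ = 13.5/(6.06−1) ≈ 2.67.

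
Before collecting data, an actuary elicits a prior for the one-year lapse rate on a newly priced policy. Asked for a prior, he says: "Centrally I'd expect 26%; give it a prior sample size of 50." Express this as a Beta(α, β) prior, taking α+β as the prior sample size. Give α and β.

Under the effective-sample-size interpretation, Beta(α, β) has prior mean α/(α+β) and prior sample size α+β.
So α+β = 50 and α/(α+β) = 0.26, giving α = 0.26·50 = 13 and β = 50 − 13 = 37.

α = 13, β = 37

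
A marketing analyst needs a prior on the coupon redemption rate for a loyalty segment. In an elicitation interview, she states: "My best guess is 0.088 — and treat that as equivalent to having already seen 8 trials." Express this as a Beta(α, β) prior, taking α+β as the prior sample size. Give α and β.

Under the effective-sample-size interpretation, Beta(α, β) has prior mean α/(α+β) and prior sample size α+β.
So α+β = 8 and α/(α+β) = 0.088, giving α = 0.088·8 = 0.704 and β = 8 − 0.704 = 7.296.

α = 0.704, β = 7.296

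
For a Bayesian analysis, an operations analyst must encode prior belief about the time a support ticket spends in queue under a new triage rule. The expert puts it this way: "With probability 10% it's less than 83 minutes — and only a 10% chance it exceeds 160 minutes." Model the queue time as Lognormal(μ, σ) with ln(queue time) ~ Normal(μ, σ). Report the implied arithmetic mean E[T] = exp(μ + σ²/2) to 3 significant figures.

If T ~ Lognormal(μ,σ) then ln T ~ Normal(μ,σ), so the p-quantile of ln T is μ + z_p·σ.
ln(83) = 4.419 and ln(160) = 5.075; z_{0.1} = -1.282, z_{0.9} = 1.282.
σ = (5.075 − 4.419)/(1.282 − (-1.282)) = 0.256.
μ = 4.419 − (-1.282)·0.256 = 4.747.
E[T] = exp(μ + σ²/2) = exp(4.747 + 0.0328) = 119 minutes.

E[T] ≈ 119 minutes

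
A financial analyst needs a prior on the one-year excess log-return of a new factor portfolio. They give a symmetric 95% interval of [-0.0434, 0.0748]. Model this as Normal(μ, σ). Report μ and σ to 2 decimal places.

μ = 0.02, σ = 0.03

A symmetric 95% interval runs μ ± z·σ with z = 1.96.
Half-width = 0.0591, so σ = 0.0591/1.96 = 0.03.
μ is the interval midpoint, 0.02.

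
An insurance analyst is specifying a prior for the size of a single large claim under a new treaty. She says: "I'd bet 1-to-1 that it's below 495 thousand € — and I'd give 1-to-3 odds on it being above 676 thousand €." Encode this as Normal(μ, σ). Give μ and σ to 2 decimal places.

For Normal(μ,σ), the p-quantile is μ + z_p·σ. Here z_{0.5} = 0, z_{0.75} = 0.6745.
So 495 = μ + 0σ and 676 = μ + 0.6745σ.
Subtracting: σ = (676 − 495)/(0.6745 − (0)) = 268.35.
Then μ = 495 − (0)·268.35 = 495.00.

μ = 495.00, σ = 268.35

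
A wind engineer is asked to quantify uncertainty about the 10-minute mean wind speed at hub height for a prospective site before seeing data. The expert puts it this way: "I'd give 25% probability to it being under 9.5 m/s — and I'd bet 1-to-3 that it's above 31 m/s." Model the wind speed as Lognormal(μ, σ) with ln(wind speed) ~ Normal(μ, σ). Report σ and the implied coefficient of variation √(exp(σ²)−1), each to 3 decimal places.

σ ≈ 0.877, CV ≈ 1.076

If T ~ Lognormal(μ,σ) then ln T ~ Normal(μ,σ), so the p-quantile of ln T is μ + z_p·σ.
ln(9.5) = 2.251 and ln(31) = 3.434; z_{0.25} = -0.6745, z_{0.75} = 0.6745.
σ = (3.434 − 2.251)/(0.6745 − (-0.6745)) = 0.877.
μ = 2.251 − (-0.6745)·0.877 = 2.843.
CV = √(exp(σ²)−1) = √(exp(0.7687)−1) = 1.076.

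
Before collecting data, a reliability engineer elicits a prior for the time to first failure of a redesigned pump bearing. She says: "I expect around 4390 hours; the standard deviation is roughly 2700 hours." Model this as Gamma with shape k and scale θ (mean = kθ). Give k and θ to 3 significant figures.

k ≈ 2.64, θ ≈ 1660

For Gamma(k, scale θ): mean = kθ, variance = kθ², so CV = 1/√k.
CV = SD/mean = 2700/4390 = 0.615, hence k = 1/CV² = 2.64.
Then θ = mean/k = 4390/2.64 = 1660.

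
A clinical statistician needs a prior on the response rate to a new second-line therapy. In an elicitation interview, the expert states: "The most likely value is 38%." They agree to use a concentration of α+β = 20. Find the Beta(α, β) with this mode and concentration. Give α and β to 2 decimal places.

α = 7.84, β = 12.16

For α,β > 1 the Beta mode is (α−1)/(α+β−2). With α+β = 20, the mode is (α−1)/18.
Set (α−1)/18 = 0.38 → α = 1 + 0.38·18 = 7.84.
β = 20 − α = 12.16.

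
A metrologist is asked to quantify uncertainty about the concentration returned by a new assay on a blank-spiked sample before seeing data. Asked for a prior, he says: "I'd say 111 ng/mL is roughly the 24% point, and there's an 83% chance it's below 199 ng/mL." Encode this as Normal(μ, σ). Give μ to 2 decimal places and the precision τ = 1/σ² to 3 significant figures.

μ = 148.43, τ = 0.000356

For Normal(μ,σ), the p-quantile is μ + z_p·σ. Here z_{0.24} = -0.7063, z_{0.83} = 0.9542.
So 111 = μ − 0.7063σ and 199 = μ + 0.9542σ.
Subtracting: σ = (199 − 111)/(0.9542 − (-0.7063)) = 53.00.
Then μ = 111 − (-0.7063)·53.00 = 148.43.
Precision τ = 1/σ² = 1/53² = 0.000356.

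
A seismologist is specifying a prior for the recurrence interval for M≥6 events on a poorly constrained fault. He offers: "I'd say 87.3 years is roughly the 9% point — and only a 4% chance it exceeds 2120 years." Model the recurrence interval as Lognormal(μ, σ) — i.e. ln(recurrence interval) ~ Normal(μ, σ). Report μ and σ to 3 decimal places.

μ ≈ 5.853, σ ≈ 1.032

If T ~ Lognormal(μ,σ) then ln T ~ Normal(μ,σ), so the p-quantile of ln T is μ + z_p·σ.
ln(87.3) = 4.469 and ln(2120) = 7.659; z_{0.09} = -1.341, z_{0.96} = 1.751.
σ = (7.659 − 4.469)/(1.751 − (-1.341)) = 1.032.
μ = 4.469 − (-1.341)·1.032 = 5.853.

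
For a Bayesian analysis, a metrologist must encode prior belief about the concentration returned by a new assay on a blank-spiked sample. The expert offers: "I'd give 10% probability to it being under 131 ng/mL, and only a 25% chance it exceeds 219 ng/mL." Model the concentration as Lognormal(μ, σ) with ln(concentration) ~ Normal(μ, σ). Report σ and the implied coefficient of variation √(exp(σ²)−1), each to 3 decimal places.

If T ~ Lognormal(μ,σ) then ln T ~ Normal(μ,σ), so the p-quantile of ln T is μ + z_p·σ.
ln(131) = 4.875 and ln(219) = 5.389; z_{0.1} = -1.282, z_{0.75} = 0.6745.
σ = (5.389 − 4.875)/(0.6745 − (-1.282)) = 0.263.
μ = 4.875 − (-1.282)·0.263 = 5.212.
CV = √(exp(σ²)−1) = √(exp(0.0690)−1) = 0.267.

σ ≈ 0.263, CV ≈ 0.267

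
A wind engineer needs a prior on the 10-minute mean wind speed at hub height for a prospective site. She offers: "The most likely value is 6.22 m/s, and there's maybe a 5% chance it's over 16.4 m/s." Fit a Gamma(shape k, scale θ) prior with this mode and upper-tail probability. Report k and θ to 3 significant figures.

k ≈ 3.87, θ ≈ 2.17

Gamma(k,θ) with k>1 has mode (k−1)θ, so θ = 6.22/(k−1).
Need P(X < 16.4) = 0.95 with θ tied to k this way. Start at k = 2, θ = 6.22: P(X<16.4) ≈ 0.740.
Too low — raise k to concentrate. Iterating converges to k ≈ 3.87.
Then θ = 6.22/(3.87−1) ≈ 2.17.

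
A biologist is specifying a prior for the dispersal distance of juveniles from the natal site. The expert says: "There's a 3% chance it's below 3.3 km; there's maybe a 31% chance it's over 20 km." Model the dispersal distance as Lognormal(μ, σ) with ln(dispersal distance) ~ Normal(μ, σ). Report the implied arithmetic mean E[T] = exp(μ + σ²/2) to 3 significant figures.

E[T] ≈ 18.3 km

If T ~ Lognormal(μ,σ) then ln T ~ Normal(μ,σ), so the p-quantile of ln T is μ + z_p·σ.
ln(3.3) = 1.194 and ln(20) = 2.996; z_{0.03} = -1.881, z_{0.69} = 0.4959.
σ = (2.996 − 1.194)/(0.4959 − (-1.881)) = 0.758.
μ = 1.194 − (-1.881)·0.758 = 2.620.
E[T] = exp(μ + σ²/2) = exp(2.620 + 0.2874) = 18.3 km.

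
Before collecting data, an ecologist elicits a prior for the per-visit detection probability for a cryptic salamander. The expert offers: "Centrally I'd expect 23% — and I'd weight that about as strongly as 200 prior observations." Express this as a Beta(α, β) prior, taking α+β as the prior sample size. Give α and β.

Under the effective-sample-size interpretation, Beta(α, β) has prior mean α/(α+β) and prior sample size α+β.
So α+β = 200 and α/(α+β) = 0.23, giving α = 0.23·200 = 46 and β = 200 − 46 = 154.

α = 46, β = 154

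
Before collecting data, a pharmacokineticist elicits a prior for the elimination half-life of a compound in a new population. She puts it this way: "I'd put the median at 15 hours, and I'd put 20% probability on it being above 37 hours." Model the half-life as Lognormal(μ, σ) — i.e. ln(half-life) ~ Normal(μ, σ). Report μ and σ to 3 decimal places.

μ ≈ 2.708, σ ≈ 1.073

If T ~ Lognormal(μ,σ) then ln T ~ Normal(μ,σ), so the p-quantile of ln T is μ + z_p·σ.
ln(15) = 2.708 and ln(37) = 3.611; z_{0.5} = 0, z_{0.8} = 0.8416.
σ = (3.611 − 2.708)/(0.8416 − (0)) = 1.073.
μ = 2.708 − (0)·1.073 = 2.708.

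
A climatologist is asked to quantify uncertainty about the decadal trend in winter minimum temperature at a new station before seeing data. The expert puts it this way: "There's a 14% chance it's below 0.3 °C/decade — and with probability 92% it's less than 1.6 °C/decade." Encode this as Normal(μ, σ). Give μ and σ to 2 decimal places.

For Normal(μ,σ), the p-quantile is μ + z_p·σ. Here z_{0.14} = -1.08, z_{0.92} = 1.405.
So 0.3 = μ − 1.08σ and 1.6 = μ + 1.405σ.
Subtracting: σ = (1.6 − 0.3)/(1.405 − (-1.08)) = 0.52.
Then μ = 0.3 − (-1.08)·0.52 = 0.87.

μ = 0.87, σ = 0.52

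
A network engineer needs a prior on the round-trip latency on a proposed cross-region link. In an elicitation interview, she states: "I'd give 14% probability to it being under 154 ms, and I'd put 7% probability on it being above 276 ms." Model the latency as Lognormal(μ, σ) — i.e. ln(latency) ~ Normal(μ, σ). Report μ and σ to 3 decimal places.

μ ≈ 5.284, σ ≈ 0.228

If T ~ Lognormal(μ,σ) then ln T ~ Normal(μ,σ), so the p-quantile of ln T is μ + z_p·σ.
ln(154) = 5.037 and ln(276) = 5.62; z_{0.14} = -1.08, z_{0.93} = 1.476.
σ = (5.62 − 5.037)/(1.476 − (-1.08)) = 0.228.
μ = 5.037 − (-1.08)·0.228 = 5.284.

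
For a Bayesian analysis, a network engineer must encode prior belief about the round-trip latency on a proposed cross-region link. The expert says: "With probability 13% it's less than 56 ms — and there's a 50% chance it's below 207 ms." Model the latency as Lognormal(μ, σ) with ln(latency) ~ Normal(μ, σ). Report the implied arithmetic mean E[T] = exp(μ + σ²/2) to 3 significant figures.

If T ~ Lognormal(μ,σ) then ln T ~ Normal(μ,σ), so the p-quantile of ln T is μ + z_p·σ.
ln(56) = 4.025 and ln(207) = 5.333; z_{0.13} = -1.126, z_{0.5} = 0.
σ = (5.333 − 4.025)/(0 − (-1.126)) = 1.161.
μ = 4.025 − (-1.126)·1.161 = 5.333.
E[T] = exp(μ + σ²/2) = exp(5.333 + 0.6736) = 406 ms.

E[T] ≈ 406 ms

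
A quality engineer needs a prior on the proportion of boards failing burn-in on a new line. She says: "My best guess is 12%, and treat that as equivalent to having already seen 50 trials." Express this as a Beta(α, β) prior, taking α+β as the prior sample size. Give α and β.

Under the effective-sample-size interpretation, Beta(α, β) has prior mean α/(α+β) and prior sample size α+β.
So α+β = 50 and α/(α+β) = 0.12, giving α = 0.12·50 = 6 and β = 50 − 6 = 44.

α = 6, β = 44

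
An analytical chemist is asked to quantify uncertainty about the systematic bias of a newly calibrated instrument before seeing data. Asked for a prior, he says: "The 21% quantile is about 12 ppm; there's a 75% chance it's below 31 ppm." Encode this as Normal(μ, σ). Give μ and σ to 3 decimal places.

μ = 22.346, σ = 12.830

For Normal(μ,σ), the p-quantile is μ + z_p·σ. Here z_{0.21} = -0.8064, z_{0.75} = 0.6745.
So 12 = μ − 0.8064σ and 31 = μ + 0.6745σ.
Subtracting: σ = (31 − 12)/(0.6745 − (-0.8064)) = 12.830.
Then μ = 12 − (-0.8064)·12.830 = 22.346.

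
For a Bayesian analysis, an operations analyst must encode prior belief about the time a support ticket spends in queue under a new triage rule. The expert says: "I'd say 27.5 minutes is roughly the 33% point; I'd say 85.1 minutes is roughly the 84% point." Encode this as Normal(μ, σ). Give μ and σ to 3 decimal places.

μ = 45.166, σ = 40.157

The p-quantile of Normal(μ,σ) is μ + z_p·σ, with z_{0.33} = -0.4399 and z_{0.84} = 0.9945.
Eliminate σ: μ = (z₂·x₁ − z₁·x₂)/(z₂ − z₁) = (0.9945·27.5 − (-0.4399)·85.1)/1.434 = 45.166.
Then σ = (x₂ − x₁)/(z₂ − z₁) = (85.1 − 27.5)/1.434 = 40.157.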